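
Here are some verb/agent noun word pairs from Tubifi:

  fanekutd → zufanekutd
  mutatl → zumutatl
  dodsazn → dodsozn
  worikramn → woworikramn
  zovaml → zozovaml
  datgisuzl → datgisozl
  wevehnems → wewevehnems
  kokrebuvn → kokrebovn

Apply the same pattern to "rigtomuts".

zurigtomuts

"rigtomuts" has second-to-last letter 't'. The stems whose second-to-last letter is 't' (mutatl → zumutatl, fanekutd → zufanekutd) add the prefix zu-.
The other patterns: stems whose second-to-last letter is 'v' or 'z' change the last vowel to 'o'; stems whose second-to-last letter is 'm' repeat the first consonant+vowel as a prefix.
So rigtomuts → zurigtomuts.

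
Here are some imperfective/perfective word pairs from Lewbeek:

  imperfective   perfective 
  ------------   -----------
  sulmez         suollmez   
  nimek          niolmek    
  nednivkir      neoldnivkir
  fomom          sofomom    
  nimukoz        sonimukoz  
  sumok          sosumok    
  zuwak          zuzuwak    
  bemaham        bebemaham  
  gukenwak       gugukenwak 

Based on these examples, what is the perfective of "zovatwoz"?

sozovatwoz

sulmez and nimukoz both end in -z yet inflect differently (suollmez, sonimukoz), so the final letter is not what conditions the rule; the last vowel is.
"zovatwoz" has last vowel 'o'. The stems whose last vowel is 'o' (fomom → sofomom, nimukoz → sonimukoz, sumok → sosumok) add the prefix so-.
So zovatwoz → sozovatwoz.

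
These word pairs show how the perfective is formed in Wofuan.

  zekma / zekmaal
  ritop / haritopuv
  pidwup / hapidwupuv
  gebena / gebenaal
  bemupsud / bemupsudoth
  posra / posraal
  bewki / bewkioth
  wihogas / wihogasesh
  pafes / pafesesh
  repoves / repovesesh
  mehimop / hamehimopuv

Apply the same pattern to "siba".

sibaal

"siba" ends in -a. The stems ending in -a (posra → posraal, zekma → zekmaal, gebena → gebenaal) add -al.
The other patterns: stems ending in -s add -esh; stems ending in -p add ha- … -uv around the stem; stems ending in -d or -i add -oth.
So siba → sibaal.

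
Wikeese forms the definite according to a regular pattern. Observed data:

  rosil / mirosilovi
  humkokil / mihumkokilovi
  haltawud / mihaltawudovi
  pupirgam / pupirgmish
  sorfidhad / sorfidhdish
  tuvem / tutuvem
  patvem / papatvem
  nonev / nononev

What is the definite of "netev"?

nenetev

haltawud and sorfidhad both end in -d yet inflect differently (mihaltawudovi, sorfidhdish), so the final letter is not what conditions the rule; the last vowel is.
"netev" has last vowel 'e'. The stems whose last vowel is 'e' (tuvem → tutuvem, patvem → papatvem, nonev → nononev) repeat the first consonant+vowel as a prefix.
So netev → nenetev.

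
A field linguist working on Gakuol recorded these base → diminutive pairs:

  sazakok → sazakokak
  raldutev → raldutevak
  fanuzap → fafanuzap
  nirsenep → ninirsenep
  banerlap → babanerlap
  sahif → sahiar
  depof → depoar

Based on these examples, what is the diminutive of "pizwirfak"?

depof and sazakok both have last vowel 'o' yet inflect differently (depoar, sazakokak), so the last vowel is not what conditions the rule; the final letter is.
"pizwirfak" ends in -k. The one such stem in the data (sazakok → sazakokak) adds -ak, so the same rule applies.
The other patterns: stems ending in -f drop the final letter and add -ar; stems ending in -p repeat the first consonant+vowel as a prefix.
So pizwirfak → pizwirfakak.

pizwirfakak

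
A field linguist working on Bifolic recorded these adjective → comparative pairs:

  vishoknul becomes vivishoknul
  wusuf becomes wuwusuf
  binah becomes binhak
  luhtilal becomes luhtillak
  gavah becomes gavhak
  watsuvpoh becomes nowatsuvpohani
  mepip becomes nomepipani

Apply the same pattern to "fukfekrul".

fufukfekrul

vishoknul and luhtilal both end in -l yet inflect differently (vivishoknul, luhtillak), so the final letter is not what conditions the rule; the last vowel is.
"fukfekrul" has last vowel 'u'. The stems whose last vowel is 'u' (vishoknul → vivishoknul, wusuf → wuwusuf) repeat the first consonant+vowel as a prefix.
So fukfekrul → fufukfekrul.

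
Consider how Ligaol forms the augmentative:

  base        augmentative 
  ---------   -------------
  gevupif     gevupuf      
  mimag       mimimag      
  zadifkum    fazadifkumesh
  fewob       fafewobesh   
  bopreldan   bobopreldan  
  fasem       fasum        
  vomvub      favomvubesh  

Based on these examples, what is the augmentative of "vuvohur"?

zadifkum and fasem both end in -m yet inflect differently (fazadifkumesh, fasum), so the final letter is not what conditions the rule; the last vowel is.
"vuvohur" has last vowel 'u'. The stems whose last vowel is 'u' (zadifkum → fazadifkumesh, vomvub → favomvubesh) add fa- … -esh around the stem.
The other patterns: stems whose last vowel is 'a' repeat the first consonant+vowel as a prefix; stems whose last vowel is 'e' or 'i' change the last vowel to 'u'.
So vuvohur → favuvohuresh.

favuvohuresh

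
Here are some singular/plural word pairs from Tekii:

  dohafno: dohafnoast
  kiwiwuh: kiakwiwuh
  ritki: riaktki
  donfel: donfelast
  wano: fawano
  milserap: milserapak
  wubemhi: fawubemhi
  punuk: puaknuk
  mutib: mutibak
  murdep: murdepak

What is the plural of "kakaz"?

kaakkaz

wano and dohafno both end in -o yet inflect differently (fawano, dohafnoast), so the final letter is not what conditions the rule; the first letter is.
"kakaz" begins with k-. The one such stem in the data (kiwiwuh → kiakwiwuh) inserts -ak- after the first vowel (as do ritki, punuk), so the same rule applies.
The other patterns: stems beginning with w- add the prefix fa-; stems beginning with d- add -ast; stems beginning with m- add -ak.
So kakaz → kaakkaz.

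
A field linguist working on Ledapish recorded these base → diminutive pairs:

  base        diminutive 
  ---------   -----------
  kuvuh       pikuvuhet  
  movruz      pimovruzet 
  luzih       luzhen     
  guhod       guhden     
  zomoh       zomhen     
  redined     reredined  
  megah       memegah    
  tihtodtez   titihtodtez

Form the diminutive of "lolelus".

piloleluset

kuvuh and luzih both end in -h yet inflect differently (pikuvuhet, luzhen), so the final letter is not what conditions the rule; the last vowel is.
"lolelus" has last vowel 'u'. The stems whose last vowel is 'u' (kuvuh → pikuvuhet, movruz → pimovruzet) add pi- … -et around the stem.
So lolelus → piloleluset.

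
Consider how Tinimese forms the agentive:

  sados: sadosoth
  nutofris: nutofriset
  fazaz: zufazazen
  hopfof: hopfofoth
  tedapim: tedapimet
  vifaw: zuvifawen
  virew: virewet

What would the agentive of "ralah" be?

zuralahen

vifaw and virew both end in -w yet inflect differently (zuvifawen, virewet), so the final letter is not what conditions the rule; the last vowel is.
"ralah" has last vowel 'a'. The stems whose last vowel is 'a' (vifaw → zuvifawen, fazaz → zufazazen) add zu- … -en around the stem.
The other patterns: stems whose last vowel is 'o' add -oth; stems whose last vowel is 'e' or 'i' add -et.
So ralah → zuralahen.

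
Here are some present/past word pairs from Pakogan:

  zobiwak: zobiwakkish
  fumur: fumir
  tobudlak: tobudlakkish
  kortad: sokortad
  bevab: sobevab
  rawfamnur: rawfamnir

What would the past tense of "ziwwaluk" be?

zobiwak and kortad both have last vowel 'a' yet inflect differently (zobiwakkish, sokortad), so the last vowel is not what conditions the rule; the final letter is.
"ziwwaluk" ends in -k. The stems ending in -k (zobiwak → zobiwakkish, tobudlak → tobudlakkish) double the final consonant and add -ish.
The other patterns: stems ending in -r change the last vowel to 'i'; stems ending in -b or -d add the prefix so-.
So ziwwaluk → ziwwalukkish.

ziwwalukkish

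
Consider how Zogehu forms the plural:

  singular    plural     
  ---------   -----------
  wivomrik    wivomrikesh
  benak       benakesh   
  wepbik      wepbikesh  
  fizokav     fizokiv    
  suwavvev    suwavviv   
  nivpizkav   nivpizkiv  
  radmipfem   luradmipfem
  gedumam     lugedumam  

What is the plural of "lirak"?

lirakesh

"lirak" ends in -k. The stems ending in -k (wivomrik → wivomrikesh, benak → benakesh, wepbik → wepbikesh) add -esh.
So lirak → lirakesh.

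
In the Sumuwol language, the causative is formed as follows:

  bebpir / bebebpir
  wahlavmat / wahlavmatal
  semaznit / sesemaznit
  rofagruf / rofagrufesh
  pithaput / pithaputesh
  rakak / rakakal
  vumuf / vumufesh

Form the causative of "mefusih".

memefusih

wahlavmat and pithaput both end in -t yet inflect differently (wahlavmatal, pithaputesh), so the final letter is not what conditions the rule; the last vowel is.
"mefusih" has last vowel 'i'. The stems whose last vowel is 'i' (semaznit → sesemaznit, bebpir → bebebpir) repeat the first consonant+vowel as a prefix.
So mefusih → memefusih.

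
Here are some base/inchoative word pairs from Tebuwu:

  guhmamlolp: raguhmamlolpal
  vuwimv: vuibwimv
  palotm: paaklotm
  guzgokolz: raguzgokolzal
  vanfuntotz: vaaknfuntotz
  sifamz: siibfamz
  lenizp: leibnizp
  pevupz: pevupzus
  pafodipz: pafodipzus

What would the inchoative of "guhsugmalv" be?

raguhsugmalval

guzgokolz and vanfuntotz both end in -z yet inflect differently (raguzgokolzal, vaaknfuntotz), so the final letter is not what conditions the rule; the second-to-last letter is.
"guhsugmalv" has second-to-last letter 'l'. The stems whose second-to-last letter is 'l' (guzgokolz → raguzgokolzal, guhmamlolp → raguhmamlolpal) add ra- … -al around the stem.
So guhsugmalv → raguhsugmalval.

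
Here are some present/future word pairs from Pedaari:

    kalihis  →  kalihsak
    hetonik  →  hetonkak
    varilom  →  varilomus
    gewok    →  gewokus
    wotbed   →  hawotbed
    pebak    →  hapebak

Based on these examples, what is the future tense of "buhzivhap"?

habuhzivhap

"buhzivhap" has last vowel 'a'. The one such stem in the data (pebak → hapebak) adds the prefix ha-, so the same rule applies.
The other patterns: stems whose last vowel is 'i' delete the last vowel and add -ak; stems whose last vowel is 'o' add -us.
So buhzivhap → habuhzivhap.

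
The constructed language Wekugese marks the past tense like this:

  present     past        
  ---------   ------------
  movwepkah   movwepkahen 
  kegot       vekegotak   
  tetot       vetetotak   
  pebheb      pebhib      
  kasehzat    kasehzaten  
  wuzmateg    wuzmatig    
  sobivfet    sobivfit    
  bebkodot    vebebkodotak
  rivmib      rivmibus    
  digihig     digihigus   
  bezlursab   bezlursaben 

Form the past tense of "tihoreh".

tihorih

sobivfet and bebkodot both end in -t yet inflect differently (sobivfit, vebebkodotak), so the final letter is not what conditions the rule; the last vowel is.
"tihoreh" has last vowel 'e'. The stems whose last vowel is 'e' (wuzmateg → wuzmatig, sobivfet → sobivfit, pebheb → pebhib) change the last vowel to 'i'.
So tihoreh → tihorih.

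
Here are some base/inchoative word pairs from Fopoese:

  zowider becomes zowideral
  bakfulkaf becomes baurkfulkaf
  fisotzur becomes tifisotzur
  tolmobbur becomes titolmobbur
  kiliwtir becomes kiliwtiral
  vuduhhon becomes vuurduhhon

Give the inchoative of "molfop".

mourlfop

fisotzur and zowider both end in -r yet inflect differently (tifisotzur, zowideral), so the final letter is not what conditions the rule; the last vowel is.
"molfop" has last vowel 'o'. The one such stem in the data (vuduhhon → vuurduhhon) inserts -ur- after the first vowel (as does bakfulkaf), so the same rule applies.
The other patterns: stems whose last vowel is 'u' add the prefix ti-; stems whose last vowel is 'e' or 'i' add -al.
So molfop → mourlfop.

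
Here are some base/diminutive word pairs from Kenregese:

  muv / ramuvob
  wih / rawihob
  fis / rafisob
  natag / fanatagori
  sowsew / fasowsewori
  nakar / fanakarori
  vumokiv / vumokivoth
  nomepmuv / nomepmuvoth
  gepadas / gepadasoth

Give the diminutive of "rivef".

farivefori

muv and vumokiv both end in -v yet inflect differently (ramuvob, vumokivoth), so the final letter is not what conditions the rule; the number of vowels is.
"rivef" has 2 vowels. The stems with 2 vowels (natag → fanatagori, sowsew → fasowsewori, nakar → fanakarori) add fa- … -ori around the stem.
So rivef → farivefori.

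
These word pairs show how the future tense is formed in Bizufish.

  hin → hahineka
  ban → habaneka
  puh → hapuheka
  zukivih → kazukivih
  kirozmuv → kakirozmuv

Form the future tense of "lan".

halaneka

"lan" has 1 vowel. The stems with 1 vowel (hin → hahineka, ban → habaneka, puh → hapuheka) add ha- … -eka around the stem.
The other pattern: stems with 3 vowels add the prefix ka-.
So lan → halaneka.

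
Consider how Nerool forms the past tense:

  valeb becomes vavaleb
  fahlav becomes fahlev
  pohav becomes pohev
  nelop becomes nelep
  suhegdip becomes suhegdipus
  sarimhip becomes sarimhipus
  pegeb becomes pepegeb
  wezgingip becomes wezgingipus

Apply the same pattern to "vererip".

vereripus

suhegdip and nelop both end in -p yet inflect differently (suhegdipus, nelep), so the final letter is not what conditions the rule; the last vowel is.
"vererip" has last vowel 'i'. The stems whose last vowel is 'i' (suhegdip → suhegdipus, sarimhip → sarimhipus, wezgingip → wezgingipus) add -us.
The other patterns: stems whose last vowel is 'e' repeat the first consonant+vowel as a prefix; stems whose last vowel is 'a' or 'o' change the last vowel to 'e'.
So vererip → vereripus.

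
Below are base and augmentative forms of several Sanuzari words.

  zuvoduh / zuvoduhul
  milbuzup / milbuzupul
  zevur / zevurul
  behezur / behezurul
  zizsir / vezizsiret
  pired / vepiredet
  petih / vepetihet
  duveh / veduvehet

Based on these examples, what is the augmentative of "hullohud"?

hullohudul

zevur and zizsir both end in -r yet inflect differently (zevurul, vezizsiret), so the final letter is not what conditions the rule; the last vowel is.
"hullohud" has last vowel 'u'. The stems whose last vowel is 'u' (zuvoduh → zuvoduhul, milbuzup → milbuzupul, zevur → zevurul) add -ul.
So hullohud → hullohudul.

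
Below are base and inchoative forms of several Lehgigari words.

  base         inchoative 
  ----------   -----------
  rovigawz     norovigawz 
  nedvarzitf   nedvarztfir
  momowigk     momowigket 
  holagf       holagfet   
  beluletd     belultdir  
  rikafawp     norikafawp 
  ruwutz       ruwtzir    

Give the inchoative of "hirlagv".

ruwutz and rovigawz both end in -z yet inflect differently (ruwtzir, norovigawz), so the final letter is not what conditions the rule; the second-to-last letter is.
"hirlagv" has second-to-last letter 'g'. The stems whose second-to-last letter is 'g' (momowigk → momowigket, holagf → holagfet) add -et.
The other patterns: stems whose second-to-last letter is 't' delete the last vowel and add -ir; stems whose second-to-last letter is 'w' add the prefix no-.
So hirlagv → hirlagvet.

hirlagvet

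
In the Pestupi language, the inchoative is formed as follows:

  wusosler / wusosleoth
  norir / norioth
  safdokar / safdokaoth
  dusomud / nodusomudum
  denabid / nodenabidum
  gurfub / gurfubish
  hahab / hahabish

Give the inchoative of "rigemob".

norir and denabid both have last vowel 'i' yet inflect differently (norioth, nodenabidum), so the last vowel is not what conditions the rule; the final letter is.
"rigemob" ends in -b. The stems ending in -b (gurfub → gurfubish, hahab → hahabish) add -ish.
The other patterns: stems ending in -r drop the final letter and add -oth; stems ending in -d add no- … -um around the stem.
So rigemob → rigemobish.

rigemobish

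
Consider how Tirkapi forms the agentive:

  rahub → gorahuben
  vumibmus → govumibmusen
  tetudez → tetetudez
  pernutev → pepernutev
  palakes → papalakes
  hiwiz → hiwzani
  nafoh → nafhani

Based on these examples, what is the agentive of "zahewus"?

gozahewusen

vumibmus and palakes both end in -s yet inflect differently (govumibmusen, papalakes), so the final letter is not what conditions the rule; the last vowel is.
"zahewus" has last vowel 'u'. The stems whose last vowel is 'u' (rahub → gorahuben, vumibmus → govumibmusen) add go- … -en around the stem.
The other patterns: stems whose last vowel is 'e' repeat the first consonant+vowel as a prefix; stems whose last vowel is 'i' or 'o' delete the last vowel and add -ani.
So zahewus → gozahewusen.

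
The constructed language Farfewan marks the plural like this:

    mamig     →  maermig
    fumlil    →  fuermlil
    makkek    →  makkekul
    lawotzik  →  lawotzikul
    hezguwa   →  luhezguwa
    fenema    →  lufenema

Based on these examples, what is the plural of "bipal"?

bierpal

lawotzik and mamig both have last vowel 'i' yet inflect differently (lawotzikul, maermig), so the last vowel is not what conditions the rule; the final letter is.
"bipal" ends in -l. The one such stem in the data (fumlil → fuermlil) inserts -er- after the first vowel (as does mamig), so the same rule applies.
So bipal → bierpal.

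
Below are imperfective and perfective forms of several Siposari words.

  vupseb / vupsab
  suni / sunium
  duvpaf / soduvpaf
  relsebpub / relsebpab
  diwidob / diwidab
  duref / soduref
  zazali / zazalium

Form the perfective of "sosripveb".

vupseb and duref both have last vowel 'e' yet inflect differently (vupsab, soduref), so the last vowel is not what conditions the rule; the final letter is.
"sosripveb" ends in -b. The stems ending in -b (vupseb → vupsab, relsebpub → relsebpab, diwidob → diwidab) change the last vowel to 'a'.
The other patterns: stems ending in -i add -um; stems ending in -f add the prefix so-.
So sosripveb → sosripvab.

sosripvab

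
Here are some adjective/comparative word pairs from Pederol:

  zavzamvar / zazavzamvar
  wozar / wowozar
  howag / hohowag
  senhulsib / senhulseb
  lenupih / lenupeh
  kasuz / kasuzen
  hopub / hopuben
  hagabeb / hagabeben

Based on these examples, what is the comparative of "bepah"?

bebepah

senhulsib and hopub both end in -b yet inflect differently (senhulseb, hopuben), so the final letter is not what conditions the rule; the last vowel is.
"bepah" has last vowel 'a'. The stems whose last vowel is 'a' (zavzamvar → zazavzamvar, wozar → wowozar, howag → hohowag) repeat the first consonant+vowel as a prefix.
The other patterns: stems whose last vowel is 'i' change the last vowel to 'e'; stems whose last vowel is 'e' or 'u' add -en.
So bepah → bebepah.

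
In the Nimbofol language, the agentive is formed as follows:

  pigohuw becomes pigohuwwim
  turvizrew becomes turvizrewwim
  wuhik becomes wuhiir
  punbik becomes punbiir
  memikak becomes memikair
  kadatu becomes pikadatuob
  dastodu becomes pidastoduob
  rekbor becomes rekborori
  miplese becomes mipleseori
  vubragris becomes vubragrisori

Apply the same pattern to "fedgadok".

fedgadoir

pigohuw and kadatu both have last vowel 'u' yet inflect differently (pigohuwwim, pikadatuob), so the last vowel is not what conditions the rule; the final letter is.
"fedgadok" ends in -k. The stems ending in -k (wuhik → wuhiir, punbik → punbiir, memikak → memikair) drop the final letter and add -ir.
So fedgadok → fedgadoir.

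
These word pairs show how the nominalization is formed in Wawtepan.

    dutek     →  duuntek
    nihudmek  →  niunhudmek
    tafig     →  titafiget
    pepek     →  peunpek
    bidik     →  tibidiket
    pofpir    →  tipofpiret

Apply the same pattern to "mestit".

pepek and bidik both end in -k yet inflect differently (peunpek, tibidiket), so the final letter is not what conditions the rule; the last vowel is.
"mestit" has last vowel 'i'. The stems whose last vowel is 'i' (pofpir → tipofpiret, tafig → titafiget, bidik → tibidiket) add ti- … -et around the stem.
So mestit → timestitet.

timestitet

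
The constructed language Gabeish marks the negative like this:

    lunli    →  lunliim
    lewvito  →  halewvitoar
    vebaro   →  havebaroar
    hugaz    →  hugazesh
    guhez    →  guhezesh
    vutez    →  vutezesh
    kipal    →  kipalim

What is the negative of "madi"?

madiim

"madi" ends in -i. The one such stem in the data (lunli → lunliim) adds -im, so the same rule applies.
So madi → madiim.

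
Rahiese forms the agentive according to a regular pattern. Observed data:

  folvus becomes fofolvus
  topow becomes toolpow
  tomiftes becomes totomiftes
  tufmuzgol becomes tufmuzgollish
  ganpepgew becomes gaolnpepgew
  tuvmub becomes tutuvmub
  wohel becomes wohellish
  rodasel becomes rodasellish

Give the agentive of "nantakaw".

naolntakaw

ganpepgew and rodasel both have last vowel 'e' yet inflect differently (gaolnpepgew, rodasellish), so the last vowel is not what conditions the rule; the final letter is.
"nantakaw" ends in -w. The stems ending in -w (ganpepgew → gaolnpepgew, topow → toolpow) insert -ol- after the first vowel.
So nantakaw → naolntakaw.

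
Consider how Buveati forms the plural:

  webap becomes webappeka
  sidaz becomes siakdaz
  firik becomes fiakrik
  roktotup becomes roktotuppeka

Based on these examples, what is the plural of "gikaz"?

webap and sidaz both have last vowel 'a' yet inflect differently (webappeka, siakdaz), so the last vowel is not what conditions the rule; the final letter is.
"gikaz" ends in -z. The one such stem in the data (sidaz → siakdaz) inserts -ak- after the first vowel (as does firik), so the same rule applies.
The other pattern: stems ending in -p double the final consonant and add -eka.
So gikaz → giakkaz.

giakkaz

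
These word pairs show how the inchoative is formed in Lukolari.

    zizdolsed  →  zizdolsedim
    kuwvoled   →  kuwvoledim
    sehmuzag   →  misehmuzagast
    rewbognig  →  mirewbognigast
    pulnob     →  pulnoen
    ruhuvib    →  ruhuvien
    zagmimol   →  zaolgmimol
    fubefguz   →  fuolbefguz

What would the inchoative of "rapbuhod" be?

rewbognig and ruhuvib both have last vowel 'i' yet inflect differently (mirewbognigast, ruhuvien), so the last vowel is not what conditions the rule; the final letter is.
"rapbuhod" ends in -d. The stems ending in -d (zizdolsed → zizdolsedim, kuwvoled → kuwvoledim) add -im.
The other patterns: stems ending in -g add mi- … -ast around the stem; stems ending in -b drop the final letter and add -en; stems ending in -l or -z insert -ol- after the first vowel.
So rapbuhod → rapbuhodim.

rapbuhodim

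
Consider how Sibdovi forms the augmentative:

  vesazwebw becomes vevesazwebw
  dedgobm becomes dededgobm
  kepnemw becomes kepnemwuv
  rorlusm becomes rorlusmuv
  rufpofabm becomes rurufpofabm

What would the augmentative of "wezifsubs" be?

rufpofabm and rorlusm both end in -m yet inflect differently (rurufpofabm, rorlusmuv), so the final letter is not what conditions the rule; the second-to-last letter is.
"wezifsubs" has second-to-last letter 'b'. The stems whose second-to-last letter is 'b' (rufpofabm → rurufpofabm, vesazwebw → vevesazwebw, dedgobm → dededgobm) repeat the first consonant+vowel as a prefix.
The other pattern: stems whose second-to-last letter is 'm' or 's' add -uv.
So wezifsubs → wewezifsubs.

wewezifsubs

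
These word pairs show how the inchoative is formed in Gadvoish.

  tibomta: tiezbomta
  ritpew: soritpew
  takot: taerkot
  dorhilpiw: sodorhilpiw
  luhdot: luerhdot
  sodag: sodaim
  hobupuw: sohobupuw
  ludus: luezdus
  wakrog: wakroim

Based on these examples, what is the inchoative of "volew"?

wakrog and takot both have last vowel 'o' yet inflect differently (wakroim, taerkot), so the last vowel is not what conditions the rule; the final letter is.
"volew" ends in -w. The stems ending in -w (dorhilpiw → sodorhilpiw, ritpew → soritpew, hobupuw → sohobupuw) add the prefix so-.
So volew → sovolew.

sovolew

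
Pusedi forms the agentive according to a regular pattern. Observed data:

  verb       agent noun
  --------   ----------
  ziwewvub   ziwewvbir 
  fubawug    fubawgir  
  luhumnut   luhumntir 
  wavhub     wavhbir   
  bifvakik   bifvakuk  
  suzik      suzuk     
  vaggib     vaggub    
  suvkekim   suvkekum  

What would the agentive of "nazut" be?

ziwewvub and vaggib both end in -b yet inflect differently (ziwewvbir, vaggub), so the final letter is not what conditions the rule; the last vowel is.
"nazut" has last vowel 'u'. The stems whose last vowel is 'u' (ziwewvub → ziwewvbir, fubawug → fubawgir, luhumnut → luhumntir) delete the last vowel and add -ir.
So nazut → naztir.

naztir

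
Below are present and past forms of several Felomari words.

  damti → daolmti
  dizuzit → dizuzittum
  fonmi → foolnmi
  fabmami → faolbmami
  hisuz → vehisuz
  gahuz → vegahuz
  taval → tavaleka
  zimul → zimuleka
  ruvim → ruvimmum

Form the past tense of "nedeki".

gahuz and zimul both have last vowel 'u' yet inflect differently (vegahuz, zimuleka), so the last vowel is not what conditions the rule; the final letter is.
"nedeki" ends in -i. The stems ending in -i (fonmi → foolnmi, fabmami → faolbmami, damti → daolmti) insert -ol- after the first vowel.
The other patterns: stems ending in -z add the prefix ve-; stems ending in -l add -eka; stems ending in -m or -t double the final consonant and add -um.
So nedeki → neoldeki.

neoldeki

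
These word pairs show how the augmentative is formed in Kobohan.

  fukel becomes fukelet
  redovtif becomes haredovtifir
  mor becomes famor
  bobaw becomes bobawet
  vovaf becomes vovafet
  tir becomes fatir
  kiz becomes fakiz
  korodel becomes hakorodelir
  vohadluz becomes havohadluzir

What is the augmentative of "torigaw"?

"torigaw" has 3 vowels. The stems with 3 vowels (korodel → hakorodelir, redovtif → haredovtifir, vohadluz → havohadluzir) add ha- … -ir around the stem.
The other patterns: stems with 1 vowel add the prefix fa-; stems with 2 vowels add -et.
So torigaw → hatorigawir.

hatorigawir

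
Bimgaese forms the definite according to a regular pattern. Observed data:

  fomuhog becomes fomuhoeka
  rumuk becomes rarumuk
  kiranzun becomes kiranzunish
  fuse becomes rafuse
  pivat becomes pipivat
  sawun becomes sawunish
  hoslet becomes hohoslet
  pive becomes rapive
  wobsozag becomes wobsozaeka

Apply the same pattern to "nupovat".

nunupovat

"nupovat" ends in -t. The stems ending in -t (hoslet → hohoslet, pivat → pipivat) repeat the first consonant+vowel as a prefix.
So nupovat → nunupovat.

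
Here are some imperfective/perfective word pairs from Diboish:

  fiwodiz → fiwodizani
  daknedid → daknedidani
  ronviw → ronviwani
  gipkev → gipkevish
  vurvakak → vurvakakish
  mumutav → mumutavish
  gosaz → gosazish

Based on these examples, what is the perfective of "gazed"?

"gazed" has last vowel 'e'. The one such stem in the data (gipkev → gipkevish) adds -ish, so the same rule applies.
The other pattern: stems whose last vowel is 'i' add -ani.
So gazed → gazedish.

gazedish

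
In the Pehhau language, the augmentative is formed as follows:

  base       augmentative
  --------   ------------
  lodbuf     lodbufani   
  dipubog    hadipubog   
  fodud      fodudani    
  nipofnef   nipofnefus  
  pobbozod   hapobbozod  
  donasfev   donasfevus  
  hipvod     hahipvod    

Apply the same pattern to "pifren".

pifrenus

lodbuf and nipofnef both end in -f yet inflect differently (lodbufani, nipofnefus), so the final letter is not what conditions the rule; the last vowel is.
"pifren" has last vowel 'e'. The stems whose last vowel is 'e' (donasfev → donasfevus, nipofnef → nipofnefus) add -us.
So pifren → pifrenus.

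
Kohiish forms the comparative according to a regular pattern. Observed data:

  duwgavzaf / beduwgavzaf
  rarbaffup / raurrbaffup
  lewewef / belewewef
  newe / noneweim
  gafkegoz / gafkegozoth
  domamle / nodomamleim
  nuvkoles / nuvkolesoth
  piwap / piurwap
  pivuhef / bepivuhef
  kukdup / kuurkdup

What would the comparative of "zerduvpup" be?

zeurrduvpup

duwgavzaf and piwap both have last vowel 'a' yet inflect differently (beduwgavzaf, piurwap), so the last vowel is not what conditions the rule; the final letter is.
"zerduvpup" ends in -p. The stems ending in -p (piwap → piurwap, kukdup → kuurkdup, rarbaffup → raurrbaffup) insert -ur- after the first vowel.
The other patterns: stems ending in -f add the prefix be-; stems ending in -e add no- … -im around the stem; stems ending in -s or -z add -oth.
So zerduvpup → zeurrduvpup.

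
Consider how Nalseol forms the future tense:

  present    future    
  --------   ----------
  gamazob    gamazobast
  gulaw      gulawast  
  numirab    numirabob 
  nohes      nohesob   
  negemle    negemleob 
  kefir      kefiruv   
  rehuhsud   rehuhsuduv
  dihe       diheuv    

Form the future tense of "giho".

gihoast

gamazob and numirab both end in -b yet inflect differently (gamazobast, numirabob), so the final letter is not what conditions the rule; the first letter is.
"giho" begins with g-. The stems beginning with g- (gamazob → gamazobast, gulaw → gulawast) add -ast.
So giho → gihoast.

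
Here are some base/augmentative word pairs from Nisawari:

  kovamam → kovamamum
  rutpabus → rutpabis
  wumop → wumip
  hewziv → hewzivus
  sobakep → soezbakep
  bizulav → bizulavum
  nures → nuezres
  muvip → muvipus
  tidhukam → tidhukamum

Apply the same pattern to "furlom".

"furlom" has last vowel 'o'. The one such stem in the data (wumop → wumip) changes the last vowel to 'i' (as does rutpabus), so the same rule applies.
So furlom → furlim.

furlim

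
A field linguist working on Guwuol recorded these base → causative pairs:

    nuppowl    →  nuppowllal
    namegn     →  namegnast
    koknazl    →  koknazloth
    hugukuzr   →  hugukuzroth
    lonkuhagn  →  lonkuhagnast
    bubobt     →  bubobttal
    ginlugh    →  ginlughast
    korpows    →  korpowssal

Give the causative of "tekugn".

koknazl and nuppowl both end in -l yet inflect differently (koknazloth, nuppowllal), so the final letter is not what conditions the rule; the second-to-last letter is.
"tekugn" has second-to-last letter 'g'. The stems whose second-to-last letter is 'g' (lonkuhagn → lonkuhagnast, ginlugh → ginlughast, namegn → namegnast) add -ast.
So tekugn → tekugnast.

tekugnast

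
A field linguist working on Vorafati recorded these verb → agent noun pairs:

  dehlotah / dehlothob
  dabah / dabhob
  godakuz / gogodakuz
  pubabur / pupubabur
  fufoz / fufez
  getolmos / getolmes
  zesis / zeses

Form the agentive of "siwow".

siwew

godakuz and fufoz both end in -z yet inflect differently (gogodakuz, fufez), so the final letter is not what conditions the rule; the last vowel is.
"siwow" has last vowel 'o'. The stems whose last vowel is 'o' (fufoz → fufez, getolmos → getolmes) change the last vowel to 'e'.
The other patterns: stems whose last vowel is 'a' delete the last vowel and add -ob; stems whose last vowel is 'u' repeat the first consonant+vowel as a prefix.
So siwow → siwew.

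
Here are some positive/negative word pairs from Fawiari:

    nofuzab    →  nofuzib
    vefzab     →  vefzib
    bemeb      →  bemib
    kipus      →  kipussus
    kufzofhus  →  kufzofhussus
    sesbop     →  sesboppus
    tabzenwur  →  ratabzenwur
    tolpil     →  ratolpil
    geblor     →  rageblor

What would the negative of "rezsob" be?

kipus and tabzenwur both have last vowel 'u' yet inflect differently (kipussus, ratabzenwur), so the last vowel is not what conditions the rule; the final letter is.
"rezsob" ends in -b. The stems ending in -b (nofuzab → nofuzib, vefzab → vefzib, bemeb → bemib) change the last vowel to 'i'.
The other patterns: stems ending in -p or -s double the final consonant and add -us; stems ending in -l or -r add the prefix ra-.
So rezsob → rezsib.

rezsib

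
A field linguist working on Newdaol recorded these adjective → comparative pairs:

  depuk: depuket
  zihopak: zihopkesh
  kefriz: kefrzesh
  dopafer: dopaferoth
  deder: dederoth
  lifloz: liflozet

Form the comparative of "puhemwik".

depuk and zihopak both end in -k yet inflect differently (depuket, zihopkesh), so the final letter is not what conditions the rule; the last vowel is.
"puhemwik" has last vowel 'i'. The one such stem in the data (kefriz → kefrzesh) deletes the last vowel and adds -esh (as does zihopak), so the same rule applies.
So puhemwik → puhemwkesh.

puhemwkesh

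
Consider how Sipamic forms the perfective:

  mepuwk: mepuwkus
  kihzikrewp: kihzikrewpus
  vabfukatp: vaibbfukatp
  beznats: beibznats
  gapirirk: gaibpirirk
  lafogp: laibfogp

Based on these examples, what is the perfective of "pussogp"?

puibssogp

"pussogp" has second-to-last letter 'g'. The one such stem in the data (lafogp → laibfogp) inserts -ib- after the first vowel (as do vabfukatp, beznats), so the same rule applies.
The other pattern: stems whose second-to-last letter is 'w' add -us.
So pussogp → puibssogp.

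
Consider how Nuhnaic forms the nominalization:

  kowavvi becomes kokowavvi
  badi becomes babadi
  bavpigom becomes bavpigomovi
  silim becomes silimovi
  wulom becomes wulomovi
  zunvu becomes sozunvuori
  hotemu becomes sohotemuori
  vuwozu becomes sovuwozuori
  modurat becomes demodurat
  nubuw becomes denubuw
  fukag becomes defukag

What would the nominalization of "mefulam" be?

kowavvi and silim both have last vowel 'i' yet inflect differently (kokowavvi, silimovi), so the last vowel is not what conditions the rule; the final letter is.
"mefulam" ends in -m. The stems ending in -m (bavpigom → bavpigomovi, silim → silimovi, wulom → wulomovi) add -ovi.
So mefulam → mefulamovi.

mefulamovi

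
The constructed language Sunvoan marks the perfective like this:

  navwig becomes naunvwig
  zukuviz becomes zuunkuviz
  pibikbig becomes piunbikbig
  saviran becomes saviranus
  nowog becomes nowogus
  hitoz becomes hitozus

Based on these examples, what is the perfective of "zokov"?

zokovus

navwig and nowog both end in -g yet inflect differently (naunvwig, nowogus), so the final letter is not what conditions the rule; the last vowel is.
"zokov" has last vowel 'o'. The stems whose last vowel is 'o' (nowog → nowogus, hitoz → hitozus) add -us.
So zokov → zokovus.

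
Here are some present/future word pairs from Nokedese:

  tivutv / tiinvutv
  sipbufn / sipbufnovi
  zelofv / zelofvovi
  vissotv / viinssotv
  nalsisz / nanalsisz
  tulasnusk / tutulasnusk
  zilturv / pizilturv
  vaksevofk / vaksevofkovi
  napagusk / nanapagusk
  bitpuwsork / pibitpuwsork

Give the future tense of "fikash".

vissotv and zelofv both end in -v yet inflect differently (viinssotv, zelofvovi), so the final letter is not what conditions the rule; the second-to-last letter is.
"fikash" has second-to-last letter 's'. The stems whose second-to-last letter is 's' (napagusk → nanapagusk, nalsisz → nanalsisz, tulasnusk → tutulasnusk) repeat the first consonant+vowel as a prefix.
The other patterns: stems whose second-to-last letter is 't' insert -in- after the first vowel; stems whose second-to-last letter is 'f' add -ovi; stems whose second-to-last letter is 'r' add the prefix pi-.
So fikash → fifikash.

fifikash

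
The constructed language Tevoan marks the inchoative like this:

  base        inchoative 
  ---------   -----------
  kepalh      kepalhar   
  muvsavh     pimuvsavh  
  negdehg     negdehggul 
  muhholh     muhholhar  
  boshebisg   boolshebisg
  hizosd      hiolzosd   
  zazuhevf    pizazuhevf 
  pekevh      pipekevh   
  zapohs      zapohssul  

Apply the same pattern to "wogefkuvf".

pekevh and muhholh both end in -h yet inflect differently (pipekevh, muhholhar), so the final letter is not what conditions the rule; the second-to-last letter is.
"wogefkuvf" has second-to-last letter 'v'. The stems whose second-to-last letter is 'v' (zazuhevf → pizazuhevf, pekevh → pipekevh, muvsavh → pimuvsavh) add the prefix pi-.
So wogefkuvf → piwogefkuvf.

piwogefkuvf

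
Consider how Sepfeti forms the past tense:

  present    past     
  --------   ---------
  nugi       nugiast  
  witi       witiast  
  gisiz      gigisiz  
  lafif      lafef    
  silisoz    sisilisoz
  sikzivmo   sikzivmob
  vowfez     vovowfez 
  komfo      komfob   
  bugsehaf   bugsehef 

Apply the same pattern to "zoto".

zotob

sikzivmo and silisoz both have last vowel 'o' yet inflect differently (sikzivmob, sisilisoz), so the last vowel is not what conditions the rule; the final letter is.
"zoto" ends in -o. The stems ending in -o (sikzivmo → sikzivmob, komfo → komfob) drop the final letter and add -ob.
The other patterns: stems ending in -z repeat the first consonant+vowel as a prefix; stems ending in -f change the last vowel to 'e'; stems ending in -i add -ast.
So zoto → zotob.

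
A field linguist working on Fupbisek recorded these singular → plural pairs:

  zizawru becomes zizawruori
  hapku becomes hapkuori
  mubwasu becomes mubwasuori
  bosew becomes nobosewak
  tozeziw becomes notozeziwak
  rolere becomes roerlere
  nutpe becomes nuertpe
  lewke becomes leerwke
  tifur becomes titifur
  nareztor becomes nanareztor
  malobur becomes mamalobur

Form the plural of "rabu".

rabuori

"rabu" ends in -u. The stems ending in -u (zizawru → zizawruori, hapku → hapkuori, mubwasu → mubwasuori) add -ori.
So rabu → rabuori.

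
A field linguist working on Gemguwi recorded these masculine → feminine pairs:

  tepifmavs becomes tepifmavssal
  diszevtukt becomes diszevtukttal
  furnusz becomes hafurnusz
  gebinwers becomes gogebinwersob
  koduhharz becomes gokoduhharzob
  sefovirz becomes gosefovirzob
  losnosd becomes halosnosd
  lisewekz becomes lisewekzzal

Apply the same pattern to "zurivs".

zurivssal

furnusz and koduhharz both end in -z yet inflect differently (hafurnusz, gokoduhharzob), so the final letter is not what conditions the rule; the second-to-last letter is.
"zurivs" has second-to-last letter 'v'. The one such stem in the data (tepifmavs → tepifmavssal) doubles the final consonant and adds -al (as do diszevtukt, lisewekz), so the same rule applies.
The other patterns: stems whose second-to-last letter is 's' add the prefix ha-; stems whose second-to-last letter is 'r' add go- … -ob around the stem.
So zurivs → zurivssal.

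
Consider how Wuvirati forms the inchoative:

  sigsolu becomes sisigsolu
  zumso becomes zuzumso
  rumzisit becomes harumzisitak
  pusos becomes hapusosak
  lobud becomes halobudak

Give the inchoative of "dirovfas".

hadirovfasak

zumso and pusos both have last vowel 'o' yet inflect differently (zuzumso, hapusosak), so the last vowel is not what conditions the rule; whether the stem ends in a vowel or a consonant is.
"dirovfas" ends in a consonant. The stems ending in a consonant (rumzisit → harumzisitak, pusos → hapusosak, lobud → halobudak) add ha- … -ak around the stem.
So dirovfas → hadirovfasak.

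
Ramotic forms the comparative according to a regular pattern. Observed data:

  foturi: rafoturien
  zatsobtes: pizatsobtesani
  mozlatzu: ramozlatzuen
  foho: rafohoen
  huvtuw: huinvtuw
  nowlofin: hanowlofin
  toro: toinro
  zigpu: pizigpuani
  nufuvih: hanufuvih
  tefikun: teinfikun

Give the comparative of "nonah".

hanonah

"nonah" begins with n-. The stems beginning with n- (nufuvih → hanufuvih, nowlofin → hanowlofin) add the prefix ha-.
The other patterns: stems beginning with z- add pi- … -ani around the stem; stems beginning with h- or t- insert -in- after the first vowel; stems beginning with f- or m- add ra- … -en around the stem.
So nonah → hanonah.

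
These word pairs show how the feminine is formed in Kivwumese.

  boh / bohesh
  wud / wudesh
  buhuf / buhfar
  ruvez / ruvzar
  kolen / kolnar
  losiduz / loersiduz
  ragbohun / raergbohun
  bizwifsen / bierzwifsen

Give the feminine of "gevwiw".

"gevwiw" has 2 vowels. The stems with 2 vowels (buhuf → buhfar, ruvez → ruvzar, kolen → kolnar) delete the last vowel and add -ar.
The other patterns: stems with 1 vowel add -esh; stems with 3 vowels insert -er- after the first vowel.
So gevwiw → gevwwar.

gevwwar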